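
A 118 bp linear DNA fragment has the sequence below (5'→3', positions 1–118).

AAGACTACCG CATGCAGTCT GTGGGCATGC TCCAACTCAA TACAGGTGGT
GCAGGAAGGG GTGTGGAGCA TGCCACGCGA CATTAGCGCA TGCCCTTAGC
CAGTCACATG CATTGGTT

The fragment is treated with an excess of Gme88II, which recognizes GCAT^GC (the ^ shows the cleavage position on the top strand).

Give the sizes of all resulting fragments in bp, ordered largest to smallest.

Gme88II sites (GCATGC) start at positions 10, 25, 68, 88.
Gme88II cuts after base 4 of each site, so after positions 13, 28, 71, 91.
Linear molecule, 4 cuts → 5 fragments:
  1–13 → 13 bp
  14–28 → 15 bp
  29–71 → 43 bp
  72–91 → 20 bp
  92–118 → 27 bp
Sorted largest to smallest: 43, 27, 20, 15, 13 bp.

43, 27, 20, 15, 13 bp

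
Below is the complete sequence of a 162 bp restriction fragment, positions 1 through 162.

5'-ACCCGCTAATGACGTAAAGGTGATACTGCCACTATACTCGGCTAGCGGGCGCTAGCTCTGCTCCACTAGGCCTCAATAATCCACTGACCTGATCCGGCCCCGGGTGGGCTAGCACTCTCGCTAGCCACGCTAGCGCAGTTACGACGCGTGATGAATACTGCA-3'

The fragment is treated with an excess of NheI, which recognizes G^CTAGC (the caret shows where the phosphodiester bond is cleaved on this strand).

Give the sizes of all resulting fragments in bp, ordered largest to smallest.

NheI sites (GCTAGC) start at positions 41, 51, 108, 120, 129.
NheI cuts after the first base of each site, so after positions 41, 51, 108, 120, 129.
Linear molecule, 5 cuts → 6 fragments:
  1–41 → 41 bp
  42–51 → 10 bp
  52–108 → 57 bp
  109–120 → 12 bp
  121–129 → 9 bp
  130–162 → 33 bp
Sorted largest to smallest: 57, 41, 33, 12, 10, 9 bp.

57, 41, 33, 12, 10, 9 bp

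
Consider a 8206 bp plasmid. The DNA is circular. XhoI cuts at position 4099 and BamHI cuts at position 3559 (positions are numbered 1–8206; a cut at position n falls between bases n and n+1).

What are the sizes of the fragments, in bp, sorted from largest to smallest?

7666, 540 bp

Combined cut positions (sorted): 3559, 4099.
Circular molecule, 2 cuts → 2 fragments:
  4099 − 3559 = 540 bp
  wrap: 8206 − 4099 + 3559 = 7666 bp
Sorted largest to smallest: 7666, 540 bp.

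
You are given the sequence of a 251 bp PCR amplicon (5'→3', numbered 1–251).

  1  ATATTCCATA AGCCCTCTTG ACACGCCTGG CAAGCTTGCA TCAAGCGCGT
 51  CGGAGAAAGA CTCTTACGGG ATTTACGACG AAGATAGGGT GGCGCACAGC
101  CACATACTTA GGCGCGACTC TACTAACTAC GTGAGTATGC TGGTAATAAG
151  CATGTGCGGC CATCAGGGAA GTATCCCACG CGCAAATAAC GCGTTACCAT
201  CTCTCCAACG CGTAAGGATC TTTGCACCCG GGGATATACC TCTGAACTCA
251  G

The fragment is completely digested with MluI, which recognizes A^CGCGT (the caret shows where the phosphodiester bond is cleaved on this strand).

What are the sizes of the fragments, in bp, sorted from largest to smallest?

189, 43, 19 bp

MluI sites (ACGCGT) start at positions 189, 208.
MluI cuts after the first base of each site, so after positions 189, 208.
Linear molecule, 2 cuts → 3 fragments:
  1–189 → 189 bp
  190–208 → 19 bp
  209–251 → 43 bp
Sorted largest to smallest: 189, 43, 19 bp.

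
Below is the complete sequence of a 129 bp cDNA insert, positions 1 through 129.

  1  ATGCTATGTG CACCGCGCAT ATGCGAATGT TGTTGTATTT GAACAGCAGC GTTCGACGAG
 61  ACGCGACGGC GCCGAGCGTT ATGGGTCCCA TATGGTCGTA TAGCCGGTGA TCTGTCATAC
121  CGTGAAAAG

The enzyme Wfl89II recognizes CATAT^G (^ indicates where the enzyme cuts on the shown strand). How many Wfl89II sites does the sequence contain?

2

CATATG occurs starting at positions 18, 89.
Wfl89II cuts at 2 sites.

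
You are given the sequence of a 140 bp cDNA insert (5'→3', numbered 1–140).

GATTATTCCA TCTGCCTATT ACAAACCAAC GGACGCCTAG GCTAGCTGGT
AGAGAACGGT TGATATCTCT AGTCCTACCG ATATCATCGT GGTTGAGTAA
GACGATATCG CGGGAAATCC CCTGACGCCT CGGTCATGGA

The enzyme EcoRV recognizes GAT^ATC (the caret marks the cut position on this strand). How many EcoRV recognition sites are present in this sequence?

3

GATATC occurs starting at positions 62, 80, 104.
EcoRV cuts at 3 sites.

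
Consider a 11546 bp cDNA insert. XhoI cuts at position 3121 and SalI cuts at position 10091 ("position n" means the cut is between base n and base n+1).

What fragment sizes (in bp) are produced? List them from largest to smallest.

Combined cut positions (sorted): 3121, 10091.
Linear molecule, 2 cuts → 3 fragments:
  3121 − 0 = 3121 bp
  10091 − 3121 = 6970 bp
  11546 − 10091 = 1455 bp
Sorted largest to smallest: 6970, 3121, 1455 bp.

6970, 3121, 1455 bp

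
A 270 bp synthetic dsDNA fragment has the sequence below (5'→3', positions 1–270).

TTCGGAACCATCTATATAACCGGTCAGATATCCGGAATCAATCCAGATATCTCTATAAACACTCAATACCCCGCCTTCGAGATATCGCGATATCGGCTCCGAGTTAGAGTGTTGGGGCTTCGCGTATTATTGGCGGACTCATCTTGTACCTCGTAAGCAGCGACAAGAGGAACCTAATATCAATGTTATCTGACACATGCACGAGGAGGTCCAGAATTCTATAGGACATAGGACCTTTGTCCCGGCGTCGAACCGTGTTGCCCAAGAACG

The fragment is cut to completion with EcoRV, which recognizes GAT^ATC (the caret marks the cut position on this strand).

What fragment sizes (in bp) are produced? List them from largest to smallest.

179, 35, 29, 19, 8 bp

EcoRV sites (GATATC) start at positions 27, 46, 81, 89.
EcoRV cuts after base 3 of each site, so after positions 29, 48, 83, 91.
Linear molecule, 4 cuts → 5 fragments:
  1–29 → 29 bp
  30–48 → 19 bp
  49–83 → 35 bp
  84–91 → 8 bp
  92–270 → 179 bp
Sorted largest to smallest: 179, 35, 29, 19, 8 bp.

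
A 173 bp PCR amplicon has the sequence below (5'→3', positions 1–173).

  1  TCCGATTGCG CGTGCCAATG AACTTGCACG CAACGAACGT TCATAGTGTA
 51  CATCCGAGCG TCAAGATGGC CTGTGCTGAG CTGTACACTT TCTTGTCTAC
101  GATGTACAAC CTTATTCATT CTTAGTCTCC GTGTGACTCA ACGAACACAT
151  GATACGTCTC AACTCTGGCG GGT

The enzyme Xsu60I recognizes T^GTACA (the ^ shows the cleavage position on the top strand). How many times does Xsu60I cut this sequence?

3

TGTACA occurs starting at positions 47, 82, 103.
Xsu60I cuts at 3 sites.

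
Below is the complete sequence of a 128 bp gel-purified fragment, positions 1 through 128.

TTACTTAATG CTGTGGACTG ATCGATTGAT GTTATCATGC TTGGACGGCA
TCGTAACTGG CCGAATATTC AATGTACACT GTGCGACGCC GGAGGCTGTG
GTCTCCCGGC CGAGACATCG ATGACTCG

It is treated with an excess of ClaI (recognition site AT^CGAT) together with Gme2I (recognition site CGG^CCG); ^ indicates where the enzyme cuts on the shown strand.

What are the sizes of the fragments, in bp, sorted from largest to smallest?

87, 22, 10, 9 bp

ClaI sites (ATCGAT) start at positions 21, 117.
ClaI cuts after base 2 of each site, so after positions 22, 118.
The Gme2I site (CGGCCG) starts at position 107.
Gme2I cuts after base 3 of each site, so after position 109.
Combined cut positions: 22, 109, 118.
Linear molecule, 3 cuts → 4 fragments:
  1–22 → 22 bp
  23–109 → 87 bp
  110–118 → 9 bp
  119–128 → 10 bp
Sorted largest to smallest: 87, 22, 10, 9 bp.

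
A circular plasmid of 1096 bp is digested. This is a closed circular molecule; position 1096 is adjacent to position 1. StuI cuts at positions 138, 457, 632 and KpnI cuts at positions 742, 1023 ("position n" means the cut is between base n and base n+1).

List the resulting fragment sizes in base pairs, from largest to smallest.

Combined cut positions (sorted): 138, 457, 632, 742, 1023.
Circular molecule, 5 cuts → 5 fragments:
  457 − 138 = 319 bp
  632 − 457 = 175 bp
  742 − 632 = 110 bp
  1023 − 742 = 281 bp
  wrap: 1096 − 1023 + 138 = 211 bp
Sorted largest to smallest: 319, 281, 211, 175, 110 bp.

319, 281, 211, 175, 110 bp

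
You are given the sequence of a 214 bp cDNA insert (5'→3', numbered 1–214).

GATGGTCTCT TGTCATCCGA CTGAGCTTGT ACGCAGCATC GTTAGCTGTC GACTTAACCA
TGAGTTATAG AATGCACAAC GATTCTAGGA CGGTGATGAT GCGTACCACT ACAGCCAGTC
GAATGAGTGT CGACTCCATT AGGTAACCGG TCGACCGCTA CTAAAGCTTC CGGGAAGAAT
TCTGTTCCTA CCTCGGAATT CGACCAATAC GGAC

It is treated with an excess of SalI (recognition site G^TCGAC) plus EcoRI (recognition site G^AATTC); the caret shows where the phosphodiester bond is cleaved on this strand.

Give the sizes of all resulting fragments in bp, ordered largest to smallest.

81, 48, 27, 21, 19, 18 bp

SalI sites (GTCGAC) start at positions 48, 129, 150.
SalI cuts after the first base of each site, so after positions 48, 129, 150.
EcoRI sites (GAATTC) start at positions 177, 196.
EcoRI cuts after the first base of each site, so after positions 177, 196.
Combined cut positions: 48, 129, 150, 177, 196.
Linear molecule, 5 cuts → 6 fragments:
  1–48 → 48 bp
  49–129 → 81 bp
  130–150 → 21 bp
  151–177 → 27 bp
  178–196 → 19 bp
  197–214 → 18 bp
Sorted largest to smallest: 81, 48, 27, 21, 19, 18 bp.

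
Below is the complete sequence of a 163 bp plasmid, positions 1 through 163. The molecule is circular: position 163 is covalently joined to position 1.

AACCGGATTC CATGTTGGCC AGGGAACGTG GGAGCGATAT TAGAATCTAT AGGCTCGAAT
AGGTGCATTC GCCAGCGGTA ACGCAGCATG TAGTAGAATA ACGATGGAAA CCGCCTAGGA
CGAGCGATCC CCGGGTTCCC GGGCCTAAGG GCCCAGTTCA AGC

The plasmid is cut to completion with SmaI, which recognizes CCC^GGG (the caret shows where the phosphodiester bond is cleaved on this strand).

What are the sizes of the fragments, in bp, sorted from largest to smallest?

155, 8 bp

SmaI sites (CCCGGG) start at positions 130, 138.
SmaI cuts after base 3 of each site, so after positions 132, 140.
Circular molecule, 2 cuts → 2 fragments:
  133–140 → 8 bp
  141–163 then 1–132 → 23 + 132 = 155 bp
Sorted largest to smallest: 155, 8 bp.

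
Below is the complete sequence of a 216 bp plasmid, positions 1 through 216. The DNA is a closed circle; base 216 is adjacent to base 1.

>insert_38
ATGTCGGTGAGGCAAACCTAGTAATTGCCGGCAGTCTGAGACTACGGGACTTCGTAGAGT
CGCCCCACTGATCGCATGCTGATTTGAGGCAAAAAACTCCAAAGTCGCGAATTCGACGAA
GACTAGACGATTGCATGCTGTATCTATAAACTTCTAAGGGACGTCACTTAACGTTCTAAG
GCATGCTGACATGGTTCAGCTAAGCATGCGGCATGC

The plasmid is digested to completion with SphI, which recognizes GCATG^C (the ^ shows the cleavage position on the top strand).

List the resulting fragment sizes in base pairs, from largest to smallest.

79, 59, 48, 23, 7 bp

SphI sites (GCATGC) start at positions 74, 133, 181, 204, 211.
SphI cuts after base 5 of each site (before the last base), so after positions 78, 137, 185, 208, 215.
Circular molecule, 5 cuts → 5 fragments:
  79–137 → 59 bp
  138–185 → 48 bp
  186–208 → 23 bp
  209–215 → 7 bp
  216–216 then 1–78 → 1 + 78 = 79 bp
Sorted largest to smallest: 79, 59, 48, 23, 7 bp.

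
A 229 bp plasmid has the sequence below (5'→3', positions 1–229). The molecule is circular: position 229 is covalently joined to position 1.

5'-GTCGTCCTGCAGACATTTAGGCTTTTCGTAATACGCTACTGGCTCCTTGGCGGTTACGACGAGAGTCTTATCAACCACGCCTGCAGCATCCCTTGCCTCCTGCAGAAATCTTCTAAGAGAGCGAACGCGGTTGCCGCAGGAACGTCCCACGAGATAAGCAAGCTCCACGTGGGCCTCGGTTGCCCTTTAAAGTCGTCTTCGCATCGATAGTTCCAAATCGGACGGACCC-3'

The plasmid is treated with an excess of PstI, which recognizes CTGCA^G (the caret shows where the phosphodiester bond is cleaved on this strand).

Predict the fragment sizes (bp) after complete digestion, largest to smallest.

136, 74, 19 bp

PstI sites (CTGCAG) start at positions 7, 81, 100.
PstI cuts after base 5 of each site (before the last base), so after positions 11, 85, 104.
Circular molecule, 3 cuts → 3 fragments:
  12–85 → 74 bp
  86–104 → 19 bp
  105–229 then 1–11 → 125 + 11 = 136 bp
Sorted largest to smallest: 136, 74, 19 bp.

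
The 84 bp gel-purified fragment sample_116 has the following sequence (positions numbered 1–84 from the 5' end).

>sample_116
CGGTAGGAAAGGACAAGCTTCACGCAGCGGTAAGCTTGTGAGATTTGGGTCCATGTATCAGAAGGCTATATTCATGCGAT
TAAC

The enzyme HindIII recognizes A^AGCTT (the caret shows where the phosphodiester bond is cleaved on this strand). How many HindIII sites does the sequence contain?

AAGCTT occurs starting at positions 15, 32.
HindIII cuts at 2 sites.

2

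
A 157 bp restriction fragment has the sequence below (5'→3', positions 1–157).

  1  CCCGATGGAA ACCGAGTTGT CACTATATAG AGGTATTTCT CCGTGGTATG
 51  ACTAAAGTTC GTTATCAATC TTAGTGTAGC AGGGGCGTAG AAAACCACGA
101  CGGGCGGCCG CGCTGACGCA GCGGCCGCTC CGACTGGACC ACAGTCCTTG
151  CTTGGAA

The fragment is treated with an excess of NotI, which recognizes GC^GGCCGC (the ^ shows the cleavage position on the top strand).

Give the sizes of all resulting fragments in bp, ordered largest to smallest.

105, 35, 17 bp

NotI sites (GCGGCCGC) start at positions 104, 121.
NotI cuts after base 2 of each site, so after positions 105, 122.
Linear molecule, 2 cuts → 3 fragments:
  1–105 → 105 bp
  106–122 → 17 bp
  123–157 → 35 bp
Sorted largest to smallest: 105, 35, 17 bp.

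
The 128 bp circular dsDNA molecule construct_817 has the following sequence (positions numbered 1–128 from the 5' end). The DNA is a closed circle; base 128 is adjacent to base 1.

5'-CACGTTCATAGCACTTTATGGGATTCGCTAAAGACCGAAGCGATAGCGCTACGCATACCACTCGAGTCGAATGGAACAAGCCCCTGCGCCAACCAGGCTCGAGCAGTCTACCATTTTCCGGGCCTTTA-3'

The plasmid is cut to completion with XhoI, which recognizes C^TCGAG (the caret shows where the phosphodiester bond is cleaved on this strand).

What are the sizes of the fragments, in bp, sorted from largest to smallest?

91, 37 bp

XhoI sites (CTCGAG) start at positions 61, 98.
XhoI cuts after the first base of each site, so after positions 61, 98.
Circular molecule, 2 cuts → 2 fragments:
  62–98 → 37 bp
  99–128 then 1–61 → 30 + 61 = 91 bp
Sorted largest to smallest: 91, 37 bp.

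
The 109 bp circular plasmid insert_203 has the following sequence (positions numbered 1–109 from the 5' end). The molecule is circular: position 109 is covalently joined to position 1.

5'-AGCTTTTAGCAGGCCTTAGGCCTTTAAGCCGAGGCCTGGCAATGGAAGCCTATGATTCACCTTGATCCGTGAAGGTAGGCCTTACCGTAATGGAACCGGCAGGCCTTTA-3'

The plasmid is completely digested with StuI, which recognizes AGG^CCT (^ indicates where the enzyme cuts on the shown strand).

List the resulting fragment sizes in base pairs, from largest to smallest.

45, 24, 19, 14, 7 bp

StuI sites (AGGCCT) start at positions 11, 18, 32, 77, 101.
StuI cuts after base 3 of each site, so after positions 13, 20, 34, 79, 103.
Circular molecule, 5 cuts → 5 fragments:
  14–20 → 7 bp
  21–34 → 14 bp
  35–79 → 45 bp
  80–103 → 24 bp
  104–109 then 1–13 → 6 + 13 = 19 bp
Sorted largest to smallest: 45, 24, 19, 14, 7 bp.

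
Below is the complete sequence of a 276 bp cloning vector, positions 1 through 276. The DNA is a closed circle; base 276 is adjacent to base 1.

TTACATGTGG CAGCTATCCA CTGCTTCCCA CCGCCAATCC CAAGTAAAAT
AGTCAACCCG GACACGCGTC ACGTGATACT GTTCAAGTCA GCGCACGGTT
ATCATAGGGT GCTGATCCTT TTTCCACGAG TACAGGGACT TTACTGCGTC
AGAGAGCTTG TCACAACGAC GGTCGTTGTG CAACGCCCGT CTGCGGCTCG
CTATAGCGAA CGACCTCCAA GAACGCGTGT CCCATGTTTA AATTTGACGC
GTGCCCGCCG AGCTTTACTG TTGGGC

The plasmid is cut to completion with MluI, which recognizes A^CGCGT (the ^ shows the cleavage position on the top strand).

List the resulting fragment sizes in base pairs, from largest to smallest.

MluI sites (ACGCGT) start at positions 64, 223, 247.
MluI cuts after the first base of each site, so after positions 64, 223, 247.
Circular molecule, 3 cuts → 3 fragments:
  65–223 → 159 bp
  224–247 → 24 bp
  248–276 then 1–64 → 29 + 64 = 93 bp
Sorted largest to smallest: 159, 93, 24 bp.

159, 93, 24 bp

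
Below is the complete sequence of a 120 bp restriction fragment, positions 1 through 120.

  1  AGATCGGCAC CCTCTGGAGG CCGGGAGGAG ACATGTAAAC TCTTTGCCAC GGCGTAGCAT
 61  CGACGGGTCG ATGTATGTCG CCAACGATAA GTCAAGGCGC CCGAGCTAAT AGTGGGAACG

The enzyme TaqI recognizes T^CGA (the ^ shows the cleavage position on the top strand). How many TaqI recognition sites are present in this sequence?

TCGA occurs starting at positions 60, 68.
TaqI cuts at 2 sites.

2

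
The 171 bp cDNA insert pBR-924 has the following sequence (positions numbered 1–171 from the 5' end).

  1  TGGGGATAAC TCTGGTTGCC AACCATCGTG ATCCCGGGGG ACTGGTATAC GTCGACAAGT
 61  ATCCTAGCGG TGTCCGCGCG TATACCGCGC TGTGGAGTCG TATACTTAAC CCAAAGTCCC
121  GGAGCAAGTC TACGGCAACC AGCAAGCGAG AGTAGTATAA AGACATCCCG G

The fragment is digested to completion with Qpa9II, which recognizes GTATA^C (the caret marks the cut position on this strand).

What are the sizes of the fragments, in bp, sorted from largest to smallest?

67, 49, 35, 20 bp

Qpa9II sites (GTATAC) start at positions 45, 80, 100.
Qpa9II cuts after base 5 of each site (before the last base), so after positions 49, 84, 104.
Linear molecule, 3 cuts → 4 fragments:
  1–49 → 49 bp
  50–84 → 35 bp
  85–104 → 20 bp
  105–171 → 67 bp
Sorted largest to smallest: 67, 49, 35, 20 bp.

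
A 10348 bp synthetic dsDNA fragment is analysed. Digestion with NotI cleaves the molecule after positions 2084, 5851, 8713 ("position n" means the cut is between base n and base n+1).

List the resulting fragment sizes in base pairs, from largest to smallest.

3767, 2862, 2084, 1635 bp

Linear molecule, 3 cuts → 4 fragments:
  2084 − 0 = 2084 bp
  5851 − 2084 = 3767 bp
  8713 − 5851 = 2862 bp
  10348 − 8713 = 1635 bp
Sorted largest to smallest: 3767, 2862, 2084, 1635 bp.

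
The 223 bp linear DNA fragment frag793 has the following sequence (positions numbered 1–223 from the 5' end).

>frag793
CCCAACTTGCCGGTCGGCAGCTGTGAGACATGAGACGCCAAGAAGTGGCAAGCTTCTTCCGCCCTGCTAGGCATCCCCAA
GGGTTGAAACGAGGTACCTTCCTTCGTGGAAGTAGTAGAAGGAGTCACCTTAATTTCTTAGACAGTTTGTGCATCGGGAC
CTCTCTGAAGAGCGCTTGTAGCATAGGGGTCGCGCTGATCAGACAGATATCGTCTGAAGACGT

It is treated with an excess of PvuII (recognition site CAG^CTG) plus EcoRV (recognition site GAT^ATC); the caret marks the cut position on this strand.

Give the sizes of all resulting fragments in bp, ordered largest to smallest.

The PvuII site (CAGCTG) starts at position 18.
PvuII cuts after base 3 of each site, so after position 20.
The EcoRV site (GATATC) starts at position 206.
EcoRV cuts after base 3 of each site, so after position 208.
Combined cut positions: 20, 208.
Linear molecule, 2 cuts → 3 fragments:
  1–20 → 20 bp
  21–208 → 188 bp
  209–223 → 15 bp
Sorted largest to smallest: 188, 20, 15 bp.

188, 20, 15 bp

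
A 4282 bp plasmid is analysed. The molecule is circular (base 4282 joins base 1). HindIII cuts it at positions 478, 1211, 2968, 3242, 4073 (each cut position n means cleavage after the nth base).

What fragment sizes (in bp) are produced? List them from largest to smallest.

Circular molecule, 5 cuts → 5 fragments:
  1211 − 478 = 733 bp
  2968 − 1211 = 1757 bp
  3242 − 2968 = 274 bp
  4073 − 3242 = 831 bp
  wrap: 4282 − 4073 + 478 = 687 bp
Sorted largest to smallest: 1757, 831, 733, 687, 274 bp.

1757, 831, 733, 687, 274 bp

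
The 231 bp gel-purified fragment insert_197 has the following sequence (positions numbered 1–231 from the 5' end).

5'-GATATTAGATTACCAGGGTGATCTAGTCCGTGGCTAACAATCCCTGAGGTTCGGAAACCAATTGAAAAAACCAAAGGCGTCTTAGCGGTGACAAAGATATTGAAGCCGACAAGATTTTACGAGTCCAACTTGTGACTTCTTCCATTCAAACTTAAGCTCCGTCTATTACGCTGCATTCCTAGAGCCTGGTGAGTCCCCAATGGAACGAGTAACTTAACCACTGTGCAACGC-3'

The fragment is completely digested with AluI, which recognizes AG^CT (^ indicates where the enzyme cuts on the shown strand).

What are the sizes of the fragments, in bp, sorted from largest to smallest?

156, 75 bp

The AluI site (AGCT) starts at position 155.
AluI cuts after base 2 of each site, so after position 156.
Linear molecule, 1 cut → 2 fragments:
  1–156 → 156 bp
  157–231 → 75 bp
Sorted largest to smallest: 156, 75 bp.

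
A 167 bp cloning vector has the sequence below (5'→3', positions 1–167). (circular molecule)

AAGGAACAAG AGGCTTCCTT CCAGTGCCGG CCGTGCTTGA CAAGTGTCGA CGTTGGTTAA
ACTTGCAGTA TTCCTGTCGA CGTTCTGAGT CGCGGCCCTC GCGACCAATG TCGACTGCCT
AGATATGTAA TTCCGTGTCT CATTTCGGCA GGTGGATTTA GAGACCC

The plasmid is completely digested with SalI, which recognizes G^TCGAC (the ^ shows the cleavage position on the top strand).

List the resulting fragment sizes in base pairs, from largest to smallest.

SalI sites (GTCGAC) start at positions 46, 76, 110.
SalI cuts after the first base of each site, so after positions 46, 76, 110.
Circular molecule, 3 cuts → 3 fragments:
  47–76 → 30 bp
  77–110 → 34 bp
  111–167 then 1–46 → 57 + 46 = 103 bp
Sorted largest to smallest: 103, 34, 30 bp.

103, 34, 30 bp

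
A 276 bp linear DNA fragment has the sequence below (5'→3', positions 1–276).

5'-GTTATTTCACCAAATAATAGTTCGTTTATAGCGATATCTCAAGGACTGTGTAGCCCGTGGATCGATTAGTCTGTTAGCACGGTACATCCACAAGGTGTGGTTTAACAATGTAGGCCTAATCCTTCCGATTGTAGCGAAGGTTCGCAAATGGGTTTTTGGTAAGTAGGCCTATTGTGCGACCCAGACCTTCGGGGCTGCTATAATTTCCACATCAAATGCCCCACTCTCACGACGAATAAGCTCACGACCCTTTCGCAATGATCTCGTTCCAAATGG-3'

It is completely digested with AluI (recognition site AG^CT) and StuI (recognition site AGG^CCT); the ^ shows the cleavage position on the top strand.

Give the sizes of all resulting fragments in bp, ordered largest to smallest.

114, 73, 53, 36 bp

The AluI site (AGCT) starts at position 239.
AluI cuts after base 2 of each site, so after position 240.
StuI sites (AGGCCT) start at positions 112, 165.
StuI cuts after base 3 of each site, so after positions 114, 167.
Combined cut positions: 114, 167, 240.
Linear molecule, 3 cuts → 4 fragments:
  1–114 → 114 bp
  115–167 → 53 bp
  168–240 → 73 bp
  241–276 → 36 bp
Sorted largest to smallest: 114, 73, 53, 36 bp.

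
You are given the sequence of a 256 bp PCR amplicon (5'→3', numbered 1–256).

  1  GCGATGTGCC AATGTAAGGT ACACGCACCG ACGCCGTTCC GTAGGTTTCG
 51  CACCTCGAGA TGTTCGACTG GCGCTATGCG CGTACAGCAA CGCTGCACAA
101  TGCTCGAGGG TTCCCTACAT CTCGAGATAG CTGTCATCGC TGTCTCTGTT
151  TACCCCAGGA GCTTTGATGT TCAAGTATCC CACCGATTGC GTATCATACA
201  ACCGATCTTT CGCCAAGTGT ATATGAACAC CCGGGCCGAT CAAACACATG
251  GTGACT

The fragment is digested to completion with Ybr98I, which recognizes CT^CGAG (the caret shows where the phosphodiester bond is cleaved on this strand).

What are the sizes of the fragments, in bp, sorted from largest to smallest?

Ybr98I sites (CTCGAG) start at positions 54, 103, 121.
Ybr98I cuts after base 2 of each site, so after positions 55, 104, 122.
Linear molecule, 3 cuts → 4 fragments:
  1–55 → 55 bp
  56–104 → 49 bp
  105–122 → 18 bp
  123–256 → 134 bp
Sorted largest to smallest: 134, 55, 49, 18 bp.

134, 55, 49, 18 bp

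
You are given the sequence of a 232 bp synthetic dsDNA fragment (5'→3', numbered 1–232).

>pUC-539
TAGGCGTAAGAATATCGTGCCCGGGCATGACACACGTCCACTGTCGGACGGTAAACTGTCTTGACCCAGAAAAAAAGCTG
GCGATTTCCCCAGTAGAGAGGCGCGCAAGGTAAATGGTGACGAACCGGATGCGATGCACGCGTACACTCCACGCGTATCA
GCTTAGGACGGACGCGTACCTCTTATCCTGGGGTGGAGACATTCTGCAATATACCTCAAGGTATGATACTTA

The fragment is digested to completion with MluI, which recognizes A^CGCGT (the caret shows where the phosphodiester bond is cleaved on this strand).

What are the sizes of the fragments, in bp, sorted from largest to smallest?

MluI sites (ACGCGT) start at positions 138, 151, 172.
MluI cuts after the first base of each site, so after positions 138, 151, 172.
Linear molecule, 3 cuts → 4 fragments:
  1–138 → 138 bp
  139–151 → 13 bp
  152–172 → 21 bp
  173–232 → 60 bp
Sorted largest to smallest: 138, 60, 21, 13 bp.

138, 60, 21, 13 bp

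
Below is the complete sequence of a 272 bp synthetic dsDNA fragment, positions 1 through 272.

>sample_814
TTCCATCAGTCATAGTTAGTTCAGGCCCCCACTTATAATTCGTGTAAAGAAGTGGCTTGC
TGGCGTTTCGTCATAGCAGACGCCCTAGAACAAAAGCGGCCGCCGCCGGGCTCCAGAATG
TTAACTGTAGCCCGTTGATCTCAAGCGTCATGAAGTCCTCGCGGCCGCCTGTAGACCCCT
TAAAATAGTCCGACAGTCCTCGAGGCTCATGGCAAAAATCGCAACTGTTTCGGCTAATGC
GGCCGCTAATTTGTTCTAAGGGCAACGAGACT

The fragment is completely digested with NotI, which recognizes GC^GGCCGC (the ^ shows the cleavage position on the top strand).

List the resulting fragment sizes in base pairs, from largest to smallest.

NotI sites (GCGGCCGC) start at positions 96, 161, 239.
NotI cuts after base 2 of each site, so after positions 97, 162, 240.
Linear molecule, 3 cuts → 4 fragments:
  1–97 → 97 bp
  98–162 → 65 bp
  163–240 → 78 bp
  241–272 → 32 bp
Sorted largest to smallest: 97, 78, 65, 32 bp.

97, 78, 65, 32 bp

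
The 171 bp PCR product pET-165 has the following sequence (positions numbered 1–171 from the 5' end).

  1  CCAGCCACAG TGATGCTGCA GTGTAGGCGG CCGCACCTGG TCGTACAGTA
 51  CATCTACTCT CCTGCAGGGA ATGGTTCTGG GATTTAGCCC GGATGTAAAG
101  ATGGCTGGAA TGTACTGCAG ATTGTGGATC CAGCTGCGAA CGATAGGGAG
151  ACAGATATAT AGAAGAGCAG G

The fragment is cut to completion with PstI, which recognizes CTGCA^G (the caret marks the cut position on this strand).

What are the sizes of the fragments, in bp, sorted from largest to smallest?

53, 52, 46, 20 bp

PstI sites (CTGCAG) start at positions 16, 62, 115.
PstI cuts after base 5 of each site (before the last base), so after positions 20, 66, 119.
Linear molecule, 3 cuts → 4 fragments:
  1–20 → 20 bp
  21–66 → 46 bp
  67–119 → 53 bp
  120–171 → 52 bp
Sorted largest to smallest: 53, 52, 46, 20 bp.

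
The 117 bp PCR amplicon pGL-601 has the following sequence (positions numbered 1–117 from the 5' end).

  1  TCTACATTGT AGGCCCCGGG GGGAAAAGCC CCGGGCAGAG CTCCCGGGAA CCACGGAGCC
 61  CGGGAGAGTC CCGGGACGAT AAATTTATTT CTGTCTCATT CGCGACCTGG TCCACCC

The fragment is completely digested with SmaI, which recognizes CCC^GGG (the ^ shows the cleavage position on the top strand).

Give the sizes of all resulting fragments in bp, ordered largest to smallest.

SmaI sites (CCCGGG) start at positions 15, 30, 43, 59, 70.
SmaI cuts after base 3 of each site, so after positions 17, 32, 45, 61, 72.
Linear molecule, 5 cuts → 6 fragments:
  1–17 → 17 bp
  18–32 → 15 bp
  33–45 → 13 bp
  46–61 → 16 bp
  62–72 → 11 bp
  73–117 → 45 bp
Sorted largest to smallest: 45, 17, 16, 15, 13, 11 bp.

45, 17, 16, 15, 13, 11 bp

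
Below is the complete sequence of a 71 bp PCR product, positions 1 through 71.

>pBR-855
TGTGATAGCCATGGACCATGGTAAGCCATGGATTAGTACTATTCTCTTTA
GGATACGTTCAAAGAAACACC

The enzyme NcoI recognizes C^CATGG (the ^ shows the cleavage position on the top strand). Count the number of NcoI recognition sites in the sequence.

3

CCATGG occurs starting at positions 9, 16, 26.
NcoI cuts at 3 sites.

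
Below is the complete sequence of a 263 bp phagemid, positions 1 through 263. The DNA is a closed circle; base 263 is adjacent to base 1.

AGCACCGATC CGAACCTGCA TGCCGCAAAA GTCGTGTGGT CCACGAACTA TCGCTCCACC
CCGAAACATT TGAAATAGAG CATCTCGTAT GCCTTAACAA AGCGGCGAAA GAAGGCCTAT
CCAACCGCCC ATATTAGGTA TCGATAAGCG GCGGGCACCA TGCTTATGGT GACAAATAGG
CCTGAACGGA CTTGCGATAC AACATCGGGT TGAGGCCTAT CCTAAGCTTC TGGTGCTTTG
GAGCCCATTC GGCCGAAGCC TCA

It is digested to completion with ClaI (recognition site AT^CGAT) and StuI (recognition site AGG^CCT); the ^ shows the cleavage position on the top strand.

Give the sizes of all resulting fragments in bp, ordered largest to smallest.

163, 39, 35, 26 bp

The ClaI site (ATCGAT) starts at position 140.
ClaI cuts after base 2 of each site, so after position 141.
StuI sites (AGGCCT) start at positions 113, 178, 213.
StuI cuts after base 3 of each site, so after positions 115, 180, 215.
Combined cut positions: 115, 141, 180, 215.
Circular molecule, 4 cuts → 4 fragments:
  116–141 → 26 bp
  142–180 → 39 bp
  181–215 → 35 bp
  216–263 then 1–115 → 48 + 115 = 163 bp
Sorted largest to smallest: 163, 39, 35, 26 bp.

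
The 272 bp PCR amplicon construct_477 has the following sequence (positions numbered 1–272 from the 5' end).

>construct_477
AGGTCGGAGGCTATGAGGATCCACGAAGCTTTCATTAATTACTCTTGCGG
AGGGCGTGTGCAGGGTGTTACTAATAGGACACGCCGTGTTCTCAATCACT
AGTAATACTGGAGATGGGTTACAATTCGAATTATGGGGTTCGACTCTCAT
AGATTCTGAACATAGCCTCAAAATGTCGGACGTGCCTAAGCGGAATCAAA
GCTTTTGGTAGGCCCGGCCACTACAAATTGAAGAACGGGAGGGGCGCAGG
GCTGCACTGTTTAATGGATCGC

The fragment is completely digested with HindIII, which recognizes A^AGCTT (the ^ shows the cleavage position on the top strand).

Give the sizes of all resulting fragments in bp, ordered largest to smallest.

HindIII sites (AAGCTT) start at positions 26, 199.
HindIII cuts after the first base of each site, so after positions 26, 199.
Linear molecule, 2 cuts → 3 fragments:
  1–26 → 26 bp
  27–199 → 173 bp
  200–272 → 73 bp
Sorted largest to smallest: 173, 73, 26 bp.

173, 73, 26 bp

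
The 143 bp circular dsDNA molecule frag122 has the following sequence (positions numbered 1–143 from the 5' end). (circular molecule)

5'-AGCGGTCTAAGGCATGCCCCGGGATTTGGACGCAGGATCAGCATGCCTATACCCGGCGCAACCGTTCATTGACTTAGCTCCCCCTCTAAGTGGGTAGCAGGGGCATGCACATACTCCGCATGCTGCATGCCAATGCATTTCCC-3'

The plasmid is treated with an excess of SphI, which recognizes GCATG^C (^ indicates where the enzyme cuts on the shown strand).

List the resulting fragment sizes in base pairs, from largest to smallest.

SphI sites (GCATGC) start at positions 12, 41, 103, 118, 125.
SphI cuts after base 5 of each site (before the last base), so after positions 16, 45, 107, 122, 129.
Circular molecule, 5 cuts → 5 fragments:
  17–45 → 29 bp
  46–107 → 62 bp
  108–122 → 15 bp
  123–129 → 7 bp
  130–143 then 1–16 → 14 + 16 = 30 bp
Sorted largest to smallest: 62, 30, 29, 15, 7 bp.

62, 30, 29, 15, 7 bp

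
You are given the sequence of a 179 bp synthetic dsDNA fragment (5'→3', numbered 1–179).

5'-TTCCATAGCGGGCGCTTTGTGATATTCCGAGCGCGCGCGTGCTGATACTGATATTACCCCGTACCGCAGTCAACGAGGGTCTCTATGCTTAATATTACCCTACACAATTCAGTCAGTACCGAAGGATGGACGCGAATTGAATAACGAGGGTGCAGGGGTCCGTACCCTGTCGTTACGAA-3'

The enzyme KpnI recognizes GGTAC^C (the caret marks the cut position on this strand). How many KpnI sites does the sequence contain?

No occurrence of GGTACC is present in the sequence.
KpnI does not cut: 0 sites.

0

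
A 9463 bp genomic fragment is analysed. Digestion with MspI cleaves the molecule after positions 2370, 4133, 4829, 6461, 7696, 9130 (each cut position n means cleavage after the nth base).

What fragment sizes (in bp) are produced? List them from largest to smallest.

Linear molecule, 6 cuts → 7 fragments:
  2370 − 0 = 2370 bp
  4133 − 2370 = 1763 bp
  4829 − 4133 = 696 bp
  6461 − 4829 = 1632 bp
  7696 − 6461 = 1235 bp
  9130 − 7696 = 1434 bp
  9463 − 9130 = 333 bp
Sorted largest to smallest: 2370, 1763, 1632, 1434, 1235, 696, 333 bp.

2370, 1763, 1632, 1434, 1235, 696, 333 bp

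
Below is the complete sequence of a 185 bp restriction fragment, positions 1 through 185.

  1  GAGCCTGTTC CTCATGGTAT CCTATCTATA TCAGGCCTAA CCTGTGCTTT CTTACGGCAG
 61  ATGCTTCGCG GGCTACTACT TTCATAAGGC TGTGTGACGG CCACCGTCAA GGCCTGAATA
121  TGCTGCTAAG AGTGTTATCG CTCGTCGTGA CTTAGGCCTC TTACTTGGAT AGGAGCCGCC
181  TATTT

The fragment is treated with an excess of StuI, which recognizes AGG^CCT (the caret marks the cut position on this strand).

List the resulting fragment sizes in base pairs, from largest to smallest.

StuI sites (AGGCCT) start at positions 33, 110, 154.
StuI cuts after base 3 of each site, so after positions 35, 112, 156.
Linear molecule, 3 cuts → 4 fragments:
  1–35 → 35 bp
  36–112 → 77 bp
  113–156 → 44 bp
  157–185 → 29 bp
Sorted largest to smallest: 77, 44, 35, 29 bp.

77, 44, 35, 29 bp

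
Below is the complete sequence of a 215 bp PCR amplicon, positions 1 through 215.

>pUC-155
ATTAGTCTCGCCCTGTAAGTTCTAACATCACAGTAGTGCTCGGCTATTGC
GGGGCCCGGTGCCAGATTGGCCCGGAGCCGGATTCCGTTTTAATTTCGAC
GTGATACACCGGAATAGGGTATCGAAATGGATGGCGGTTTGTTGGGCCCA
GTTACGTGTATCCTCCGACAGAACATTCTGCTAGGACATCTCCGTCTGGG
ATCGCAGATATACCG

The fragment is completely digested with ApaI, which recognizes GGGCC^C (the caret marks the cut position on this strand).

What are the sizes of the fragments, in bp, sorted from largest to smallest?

ApaI sites (GGGCCC) start at positions 52, 144.
ApaI cuts after base 5 of each site (before the last base), so after positions 56, 148.
Linear molecule, 2 cuts → 3 fragments:
  1–56 → 56 bp
  57–148 → 92 bp
  149–215 → 67 bp
Sorted largest to smallest: 92, 67, 56 bp.

92, 67, 56 bp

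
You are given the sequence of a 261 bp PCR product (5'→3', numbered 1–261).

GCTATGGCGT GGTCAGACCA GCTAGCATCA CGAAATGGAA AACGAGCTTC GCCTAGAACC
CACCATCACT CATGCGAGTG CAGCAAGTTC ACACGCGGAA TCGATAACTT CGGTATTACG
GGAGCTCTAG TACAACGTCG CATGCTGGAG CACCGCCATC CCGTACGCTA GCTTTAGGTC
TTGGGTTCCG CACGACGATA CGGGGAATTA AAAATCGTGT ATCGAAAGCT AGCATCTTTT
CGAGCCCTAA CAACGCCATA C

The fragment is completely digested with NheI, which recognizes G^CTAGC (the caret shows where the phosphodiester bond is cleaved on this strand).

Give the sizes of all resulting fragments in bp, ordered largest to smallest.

146, 61, 33, 21 bp

NheI sites (GCTAGC) start at positions 21, 167, 228.
NheI cuts after the first base of each site, so after positions 21, 167, 228.
Linear molecule, 3 cuts → 4 fragments:
  1–21 → 21 bp
  22–167 → 146 bp
  168–228 → 61 bp
  229–261 → 33 bp
Sorted largest to smallest: 146, 61, 33, 21 bp.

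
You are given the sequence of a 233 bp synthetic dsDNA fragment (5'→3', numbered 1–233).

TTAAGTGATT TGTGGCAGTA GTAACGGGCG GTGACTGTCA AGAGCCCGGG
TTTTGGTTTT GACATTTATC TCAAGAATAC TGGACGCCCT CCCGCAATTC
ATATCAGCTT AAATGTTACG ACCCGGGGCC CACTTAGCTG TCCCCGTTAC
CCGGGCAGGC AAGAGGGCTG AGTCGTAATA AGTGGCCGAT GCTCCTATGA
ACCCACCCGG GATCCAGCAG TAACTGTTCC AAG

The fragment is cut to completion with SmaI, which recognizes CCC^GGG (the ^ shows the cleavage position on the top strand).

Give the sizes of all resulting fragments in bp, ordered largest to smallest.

77, 56, 47, 28, 25 bp

SmaI sites (CCCGGG) start at positions 45, 122, 150, 206.
SmaI cuts after base 3 of each site, so after positions 47, 124, 152, 208.
Linear molecule, 4 cuts → 5 fragments:
  1–47 → 47 bp
  48–124 → 77 bp
  125–152 → 28 bp
  153–208 → 56 bp
  209–233 → 25 bp
Sorted largest to smallest: 77, 56, 47, 28, 25 bp.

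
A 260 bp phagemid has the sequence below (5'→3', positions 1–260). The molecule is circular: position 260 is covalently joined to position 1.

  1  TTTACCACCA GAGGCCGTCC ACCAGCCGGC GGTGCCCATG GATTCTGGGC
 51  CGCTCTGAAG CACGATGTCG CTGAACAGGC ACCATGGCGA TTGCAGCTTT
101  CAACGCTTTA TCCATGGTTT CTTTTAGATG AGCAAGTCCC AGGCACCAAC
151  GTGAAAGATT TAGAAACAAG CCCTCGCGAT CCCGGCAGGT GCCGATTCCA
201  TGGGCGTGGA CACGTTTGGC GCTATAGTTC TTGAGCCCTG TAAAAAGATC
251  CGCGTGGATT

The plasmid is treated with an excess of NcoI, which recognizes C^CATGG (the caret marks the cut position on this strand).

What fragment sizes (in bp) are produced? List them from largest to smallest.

98, 86, 46, 30 bp

NcoI sites (CCATGG) start at positions 36, 82, 112, 198.
NcoI cuts after the first base of each site, so after positions 36, 82, 112, 198.
Circular molecule, 4 cuts → 4 fragments:
  37–82 → 46 bp
  83–112 → 30 bp
  113–198 → 86 bp
  199–260 then 1–36 → 62 + 36 = 98 bp
Sorted largest to smallest: 98, 86, 46, 30 bp.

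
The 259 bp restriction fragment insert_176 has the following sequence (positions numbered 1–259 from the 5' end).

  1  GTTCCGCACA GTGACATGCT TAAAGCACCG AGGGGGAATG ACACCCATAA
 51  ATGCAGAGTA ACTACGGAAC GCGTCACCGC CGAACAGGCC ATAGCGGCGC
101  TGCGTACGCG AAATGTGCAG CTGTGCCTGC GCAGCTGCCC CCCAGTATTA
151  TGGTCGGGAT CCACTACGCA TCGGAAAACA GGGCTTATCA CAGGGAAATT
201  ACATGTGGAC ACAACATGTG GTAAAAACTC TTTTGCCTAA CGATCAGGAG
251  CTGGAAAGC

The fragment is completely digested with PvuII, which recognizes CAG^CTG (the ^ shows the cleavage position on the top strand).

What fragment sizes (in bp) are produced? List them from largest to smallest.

PvuII sites (CAGCTG) start at positions 118, 132.
PvuII cuts after base 3 of each site, so after positions 120, 134.
Linear molecule, 2 cuts → 3 fragments:
  1–120 → 120 bp
  121–134 → 14 bp
  135–259 → 125 bp
Sorted largest to smallest: 125, 120, 14 bp.

125, 120, 14 bp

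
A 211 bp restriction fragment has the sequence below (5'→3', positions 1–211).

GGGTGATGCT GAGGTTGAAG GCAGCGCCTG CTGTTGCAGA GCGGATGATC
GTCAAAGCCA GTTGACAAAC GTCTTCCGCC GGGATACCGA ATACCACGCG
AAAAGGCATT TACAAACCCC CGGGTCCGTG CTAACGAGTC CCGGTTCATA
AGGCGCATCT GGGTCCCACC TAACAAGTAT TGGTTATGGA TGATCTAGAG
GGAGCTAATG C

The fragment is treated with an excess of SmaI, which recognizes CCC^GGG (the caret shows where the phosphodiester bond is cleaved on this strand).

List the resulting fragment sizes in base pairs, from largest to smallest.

121, 90 bp

The SmaI site (CCCGGG) starts at position 119.
SmaI cuts after base 3 of each site, so after position 121.
Linear molecule, 1 cut → 2 fragments:
  1–121 → 121 bp
  122–211 → 90 bp
Sorted largest to smallest: 121, 90 bp.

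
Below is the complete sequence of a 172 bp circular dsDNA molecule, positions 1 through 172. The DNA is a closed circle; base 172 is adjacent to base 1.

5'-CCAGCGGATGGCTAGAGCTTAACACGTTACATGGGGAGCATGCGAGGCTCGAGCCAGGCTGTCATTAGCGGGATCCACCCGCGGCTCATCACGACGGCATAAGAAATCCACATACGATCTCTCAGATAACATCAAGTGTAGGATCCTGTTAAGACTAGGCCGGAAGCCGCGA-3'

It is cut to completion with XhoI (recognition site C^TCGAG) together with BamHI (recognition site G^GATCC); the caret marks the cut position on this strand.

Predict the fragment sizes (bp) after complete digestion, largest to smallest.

79, 70, 23 bp

The XhoI site (CTCGAG) starts at position 48.
XhoI cuts after the first base of each site, so after position 48.
BamHI sites (GGATCC) start at positions 71, 141.
BamHI cuts after the first base of each site, so after positions 71, 141.
Combined cut positions: 48, 71, 141.
Circular molecule, 3 cuts → 3 fragments:
  49–71 → 23 bp
  72–141 → 70 bp
  142–172 then 1–48 → 31 + 48 = 79 bp
Sorted largest to smallest: 79, 70, 23 bp.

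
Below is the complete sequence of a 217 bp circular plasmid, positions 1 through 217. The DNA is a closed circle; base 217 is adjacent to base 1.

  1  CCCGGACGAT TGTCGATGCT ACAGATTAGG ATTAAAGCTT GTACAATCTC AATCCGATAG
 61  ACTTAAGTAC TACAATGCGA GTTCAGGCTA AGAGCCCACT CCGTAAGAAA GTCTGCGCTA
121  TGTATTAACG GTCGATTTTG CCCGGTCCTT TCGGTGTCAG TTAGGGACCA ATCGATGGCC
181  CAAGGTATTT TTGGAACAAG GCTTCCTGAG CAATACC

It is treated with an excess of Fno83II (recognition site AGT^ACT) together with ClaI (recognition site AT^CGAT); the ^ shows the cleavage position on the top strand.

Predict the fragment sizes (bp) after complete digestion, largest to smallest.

The Fno83II site (AGTACT) starts at position 66.
Fno83II cuts after base 3 of each site, so after position 68.
The ClaI site (ATCGAT) starts at position 171.
ClaI cuts after base 2 of each site, so after position 172.
Combined cut positions: 68, 172.
Circular molecule, 2 cuts → 2 fragments:
  69–172 → 104 bp
  173–217 then 1–68 → 45 + 68 = 113 bp
Sorted largest to smallest: 113, 104 bp.

113, 104 bp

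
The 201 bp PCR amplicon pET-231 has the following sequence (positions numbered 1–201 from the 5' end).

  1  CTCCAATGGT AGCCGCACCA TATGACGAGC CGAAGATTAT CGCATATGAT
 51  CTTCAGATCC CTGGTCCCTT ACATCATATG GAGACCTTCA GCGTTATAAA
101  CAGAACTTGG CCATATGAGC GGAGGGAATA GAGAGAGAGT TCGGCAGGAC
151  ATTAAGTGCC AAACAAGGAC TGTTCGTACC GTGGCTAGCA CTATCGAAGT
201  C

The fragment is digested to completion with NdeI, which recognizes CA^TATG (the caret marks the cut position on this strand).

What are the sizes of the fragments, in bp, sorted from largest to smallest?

88, 37, 32, 24, 20 bp

NdeI sites (CATATG) start at positions 19, 43, 75, 112.
NdeI cuts after base 2 of each site, so after positions 20, 44, 76, 113.
Linear molecule, 4 cuts → 5 fragments:
  1–20 → 20 bp
  21–44 → 24 bp
  45–76 → 32 bp
  77–113 → 37 bp
  114–201 → 88 bp
Sorted largest to smallest: 88, 37, 32, 24, 20 bp.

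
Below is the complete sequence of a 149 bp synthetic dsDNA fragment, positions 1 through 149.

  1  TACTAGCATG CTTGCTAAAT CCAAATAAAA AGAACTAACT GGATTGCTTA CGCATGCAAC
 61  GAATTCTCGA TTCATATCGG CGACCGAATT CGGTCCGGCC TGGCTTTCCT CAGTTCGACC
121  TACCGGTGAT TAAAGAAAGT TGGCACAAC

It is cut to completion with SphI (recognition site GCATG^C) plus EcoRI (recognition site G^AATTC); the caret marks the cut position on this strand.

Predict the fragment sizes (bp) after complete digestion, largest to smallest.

63, 46, 25, 10, 5 bp

SphI sites (GCATGC) start at positions 6, 52.
SphI cuts after base 5 of each site (before the last base), so after positions 10, 56.
EcoRI sites (GAATTC) start at positions 61, 86.
EcoRI cuts after the first base of each site, so after positions 61, 86.
Combined cut positions: 10, 56, 61, 86.
Linear molecule, 4 cuts → 5 fragments:
  1–10 → 10 bp
  11–56 → 46 bp
  57–61 → 5 bp
  62–86 → 25 bp
  87–149 → 63 bp
Sorted largest to smallest: 63, 46, 25, 10, 5 bp.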